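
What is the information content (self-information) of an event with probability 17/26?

Information content I(x) = -log₂(p(x))
I = -log₂(17/26) = -log₂(0.6538)
I = 0.6130 bits


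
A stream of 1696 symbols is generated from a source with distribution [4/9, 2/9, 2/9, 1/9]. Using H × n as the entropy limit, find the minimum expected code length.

Entropy H = 1.8366 bits/symbol
Minimum bits = H × n = 1.8366 × 1696
= 3114.86 bits


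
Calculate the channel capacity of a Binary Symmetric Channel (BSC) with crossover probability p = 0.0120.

For BSC with error probability p:
C = 1 - H(p) where H(p) is binary entropy
H(0.0120) = -0.0120 × log₂(0.0120) - 0.9880 × log₂(0.9880)
H(p) = 0.0938
C = 1 - 0.0938 = 0.9062 bits/use


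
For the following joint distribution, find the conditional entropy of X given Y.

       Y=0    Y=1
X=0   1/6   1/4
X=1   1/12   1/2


H(X|Y) = Σ_y p(y) H(X|Y=y)
  p(Y=0) = 1/4, H(X|Y=0) = 0.9183
  p(Y=1) = 3/4, H(X|Y=1) = 0.9183
H(X|Y) = 0.2500×0.9183 + 0.7500×0.9183 = 0.9183 bits


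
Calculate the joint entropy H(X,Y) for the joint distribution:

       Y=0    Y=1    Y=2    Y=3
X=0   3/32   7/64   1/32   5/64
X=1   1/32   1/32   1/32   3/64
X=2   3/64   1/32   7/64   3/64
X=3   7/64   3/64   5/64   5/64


H(X,Y) = -Σ p(x,y) log₂ p(x,y)
  p(0,0)=3/32: -0.0938 × log₂(0.0938) = 0.3202
  p(0,1)=7/64: -0.1094 × log₂(0.1094) = 0.3492
  p(0,2)=1/32: -0.0312 × log₂(0.0312) = 0.1562
  p(0,3)=5/64: -0.0781 × log₂(0.0781) = 0.2873
  p(1,0)=1/32: -0.0312 × log₂(0.0312) = 0.1562
  p(1,1)=1/32: -0.0312 × log₂(0.0312) = 0.1562
  p(1,2)=1/32: -0.0312 × log₂(0.0312) = 0.1562
  p(1,3)=3/64: -0.0469 × log₂(0.0469) = 0.2070
  p(2,0)=3/64: -0.0469 × log₂(0.0469) = 0.2070
  p(2,1)=1/32: -0.0312 × log₂(0.0312) = 0.1562
  p(2,2)=7/64: -0.1094 × log₂(0.1094) = 0.3492
  p(2,3)=3/64: -0.0469 × log₂(0.0469) = 0.2070
  p(3,0)=7/64: -0.1094 × log₂(0.1094) = 0.3492
  p(3,1)=3/64: -0.0469 × log₂(0.0469) = 0.2070
  p(3,2)=5/64: -0.0781 × log₂(0.0781) = 0.2873
  p(3,3)=5/64: -0.0781 × log₂(0.0781) = 0.2873
H(X,Y) = 3.8389 bits


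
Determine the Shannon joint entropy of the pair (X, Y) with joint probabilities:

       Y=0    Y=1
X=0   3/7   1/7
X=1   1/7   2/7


H(X,Y) = -Σ p(x,y) log₂ p(x,y)
  p(0,0)=3/7: -0.4286 × log₂(0.4286) = 0.5239
  p(0,1)=1/7: -0.1429 × log₂(0.1429) = 0.4011
  p(1,0)=1/7: -0.1429 × log₂(0.1429) = 0.4011
  p(1,1)=2/7: -0.2857 × log₂(0.2857) = 0.5164
H(X,Y) = 1.8424 bits


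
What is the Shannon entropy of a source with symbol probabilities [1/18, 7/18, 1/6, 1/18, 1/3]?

H(X) = -Σ p(x) log₂ p(x)
  -1/18 × log₂(1/18) = 0.2317
  -7/18 × log₂(7/18) = 0.5299
  -1/6 × log₂(1/6) = 0.4308
  -1/18 × log₂(1/18) = 0.2317
  -1/3 × log₂(1/3) = 0.5283
H(X) = 1.9524 bits


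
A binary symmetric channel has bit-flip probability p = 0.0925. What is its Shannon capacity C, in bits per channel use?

For BSC with error probability p:
C = 1 - H(p) where H(p) is binary entropy
H(0.0925) = -0.0925 × log₂(0.0925) - 0.9075 × log₂(0.9075)
H(p) = 0.4448
C = 1 - 0.4448 = 0.5552 bits/use


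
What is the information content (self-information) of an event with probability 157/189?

Information content I(x) = -log₂(p(x))
I = -log₂(157/189) = -log₂(0.8307)
I = 0.2676 bits


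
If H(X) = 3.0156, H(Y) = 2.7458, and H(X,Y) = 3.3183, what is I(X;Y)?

I(X;Y) = H(X) + H(Y) - H(X,Y)
I(X;Y) = 3.0156 + 2.7458 - 3.3183 = 2.4431 bits


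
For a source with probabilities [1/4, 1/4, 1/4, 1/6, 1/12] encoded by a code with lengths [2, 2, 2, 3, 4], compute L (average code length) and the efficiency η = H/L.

Average length L = Σ p_i × l_i = 2.3333 bits
Entropy H = 2.2296 bits
Efficiency η = H/L × 100% = 95.55%


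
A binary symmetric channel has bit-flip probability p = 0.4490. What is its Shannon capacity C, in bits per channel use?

For BSC with error probability p:
C = 1 - H(p) where H(p) is binary entropy
H(0.4490) = -0.4490 × log₂(0.4490) - 0.5510 × log₂(0.5510)
H(p) = 0.9925
C = 1 - 0.9925 = 0.0075 bits/use


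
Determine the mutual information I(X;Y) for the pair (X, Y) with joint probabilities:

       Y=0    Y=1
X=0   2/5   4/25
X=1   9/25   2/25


H(X) = 0.9896, H(Y) = 0.7950, H(X,Y) = 1.7739
I(X;Y) = H(X) + H(Y) - H(X,Y) = 0.0107 bits


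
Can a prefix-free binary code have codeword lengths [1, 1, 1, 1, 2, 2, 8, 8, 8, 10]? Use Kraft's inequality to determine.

Kraft inequality: Σ 2^(-l_i) ≤ 1 for prefix-free code
Calculating: 2^(-1) + 2^(-1) + 2^(-1) + 2^(-1) + 2^(-2) + 2^(-2) + 2^(-8) + 2^(-8) + 2^(-8) + 2^(-10)
= 0.5 + 0.5 + 0.5 + 0.5 + 0.25 + 0.25 + 0.00390625 + 0.00390625 + 0.00390625 + 0.0009765625
= 2.5127
Since 2.5127 > 1, prefix-free code does not exist


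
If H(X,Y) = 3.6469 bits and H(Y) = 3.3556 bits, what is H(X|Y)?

Chain rule: H(X,Y) = H(X|Y) + H(Y)
H(X|Y) = H(X,Y) - H(Y) = 3.6469 - 3.3556 = 0.2913 bits


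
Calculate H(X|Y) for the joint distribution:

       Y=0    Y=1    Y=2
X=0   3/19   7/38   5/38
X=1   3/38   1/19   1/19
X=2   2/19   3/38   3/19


H(X|Y) = Σ_y p(y) H(X|Y=y)
  p(Y=0) = 13/38, H(X|Y=0) = 1.5262
  p(Y=1) = 6/19, H(X|Y=1) = 1.3844
  p(Y=2) = 13/38, H(X|Y=2) = 1.4605
H(X|Y) = 0.3421×1.5262 + 0.3158×1.3844 + 0.3421×1.4605 = 1.4590 bits


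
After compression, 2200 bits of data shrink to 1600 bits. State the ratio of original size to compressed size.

Compression ratio = Original / Compressed
= 2200 / 1600 = 1.38:1


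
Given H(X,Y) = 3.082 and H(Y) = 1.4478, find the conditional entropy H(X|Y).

Chain rule: H(X,Y) = H(X|Y) + H(Y)
H(X|Y) = H(X,Y) - H(Y) = 3.082 - 1.4478 = 1.6342 bits


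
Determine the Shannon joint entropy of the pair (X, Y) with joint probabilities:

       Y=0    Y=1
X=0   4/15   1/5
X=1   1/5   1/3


H(X,Y) = -Σ p(x,y) log₂ p(x,y)
  p(0,0)=4/15: -0.2667 × log₂(0.2667) = 0.5085
  p(0,1)=1/5: -0.2000 × log₂(0.2000) = 0.4644
  p(1,0)=1/5: -0.2000 × log₂(0.2000) = 0.4644
  p(1,1)=1/3: -0.3333 × log₂(0.3333) = 0.5283
H(X,Y) = 1.9656 bits


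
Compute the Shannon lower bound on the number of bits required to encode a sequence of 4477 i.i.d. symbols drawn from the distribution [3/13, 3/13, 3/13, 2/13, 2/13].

Entropy H = 2.2955 bits/symbol
Minimum bits = H × n = 2.2955 × 4477
= 10276.80 bits


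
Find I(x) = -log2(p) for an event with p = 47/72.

Information content I(x) = -log₂(p(x))
I = -log₂(47/72) = -log₂(0.6528)
I = 0.6153 bits


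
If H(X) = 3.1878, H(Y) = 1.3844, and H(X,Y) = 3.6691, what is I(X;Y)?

I(X;Y) = H(X) + H(Y) - H(X,Y)
I(X;Y) = 3.1878 + 1.3844 - 3.6691 = 0.9031 bits


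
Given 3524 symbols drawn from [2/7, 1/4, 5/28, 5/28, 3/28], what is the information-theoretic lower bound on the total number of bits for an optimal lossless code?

Entropy H = 2.2493 bits/symbol
Minimum bits = H × n = 2.2493 × 3524
= 7926.52 bits


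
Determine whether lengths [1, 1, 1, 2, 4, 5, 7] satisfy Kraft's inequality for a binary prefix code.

Kraft inequality: Σ 2^(-l_i) ≤ 1 for prefix-free code
Calculating: 2^(-1) + 2^(-1) + 2^(-1) + 2^(-2) + 2^(-4) + 2^(-5) + 2^(-7)
= 0.5 + 0.5 + 0.5 + 0.25 + 0.0625 + 0.03125 + 0.0078125
= 1.8516
Since 1.8516 > 1, prefix-free code does not exist


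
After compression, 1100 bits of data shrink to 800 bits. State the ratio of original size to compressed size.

Compression ratio = Original / Compressed
= 1100 / 800 = 1.38:1


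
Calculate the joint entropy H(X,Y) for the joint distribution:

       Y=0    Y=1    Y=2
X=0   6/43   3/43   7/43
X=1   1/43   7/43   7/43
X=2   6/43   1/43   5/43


H(X,Y) = -Σ p(x,y) log₂ p(x,y)
  p(0,0)=6/43: -0.1395 × log₂(0.1395) = 0.3965
  p(0,1)=3/43: -0.0698 × log₂(0.0698) = 0.2680
  p(0,2)=7/43: -0.1628 × log₂(0.1628) = 0.4263
  p(1,0)=1/43: -0.0233 × log₂(0.0233) = 0.1262
  p(1,1)=7/43: -0.1628 × log₂(0.1628) = 0.4263
  p(1,2)=7/43: -0.1628 × log₂(0.1628) = 0.4263
  p(2,0)=6/43: -0.1395 × log₂(0.1395) = 0.3965
  p(2,1)=1/43: -0.0233 × log₂(0.0233) = 0.1262
  p(2,2)=5/43: -0.1163 × log₂(0.1163) = 0.3610
H(X,Y) = 2.9533 bits


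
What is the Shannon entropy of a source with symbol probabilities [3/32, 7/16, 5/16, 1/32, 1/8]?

H(X) = -Σ p(x) log₂ p(x)
  -3/32 × log₂(3/32) = 0.3202
  -7/16 × log₂(7/16) = 0.5218
  -5/16 × log₂(5/16) = 0.5244
  -1/32 × log₂(1/32) = 0.1562
  -1/8 × log₂(1/8) = 0.3750
H(X) = 1.8976 bits


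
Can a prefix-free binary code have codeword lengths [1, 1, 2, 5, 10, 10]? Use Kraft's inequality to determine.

Kraft inequality: Σ 2^(-l_i) ≤ 1 for prefix-free code
Calculating: 2^(-1) + 2^(-1) + 2^(-2) + 2^(-5) + 2^(-10) + 2^(-10)
= 0.5 + 0.5 + 0.25 + 0.03125 + 0.0009765625 + 0.0009765625
= 1.2832
Since 1.2832 > 1, prefix-free code does not exist


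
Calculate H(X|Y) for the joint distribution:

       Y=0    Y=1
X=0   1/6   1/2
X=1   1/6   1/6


H(X|Y) = Σ_y p(y) H(X|Y=y)
  p(Y=0) = 1/3, H(X|Y=0) = 1.0000
  p(Y=1) = 2/3, H(X|Y=1) = 0.8113
H(X|Y) = 0.3333×1.0000 + 0.6667×0.8113 = 0.8742 bits


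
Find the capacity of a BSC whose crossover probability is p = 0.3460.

For BSC with error probability p:
C = 1 - H(p) where H(p) is binary entropy
H(0.3460) = -0.3460 × log₂(0.3460) - 0.6540 × log₂(0.6540)
H(p) = 0.9304
C = 1 - 0.9304 = 0.0696 bits/use


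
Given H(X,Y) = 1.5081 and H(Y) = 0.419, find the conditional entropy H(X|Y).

Chain rule: H(X,Y) = H(X|Y) + H(Y)
H(X|Y) = H(X,Y) - H(Y) = 1.5081 - 0.419 = 1.0891 bits


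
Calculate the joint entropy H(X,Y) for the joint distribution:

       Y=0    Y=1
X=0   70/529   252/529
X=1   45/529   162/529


H(X,Y) = -Σ p(x,y) log₂ p(x,y)
  p(0,0)=70/529: -0.1323 × log₂(0.1323) = 0.3861
  p(0,1)=252/529: -0.4764 × log₂(0.4764) = 0.5096
  p(1,0)=45/529: -0.0851 × log₂(0.0851) = 0.3024
  p(1,1)=162/529: -0.3062 × log₂(0.3062) = 0.5228
H(X,Y) = 1.7210 bits


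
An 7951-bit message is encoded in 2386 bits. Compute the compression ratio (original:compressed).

Compression ratio = Original / Compressed
= 7951 / 2386 = 3.33:1


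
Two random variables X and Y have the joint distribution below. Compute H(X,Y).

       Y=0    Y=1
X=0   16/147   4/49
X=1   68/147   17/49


H(X,Y) = -Σ p(x,y) log₂ p(x,y)
  p(0,0)=16/147: -0.1088 × log₂(0.1088) = 0.3483
  p(0,1)=4/49: -0.0816 × log₂(0.0816) = 0.2951
  p(1,0)=68/147: -0.4626 × log₂(0.4626) = 0.5145
  p(1,1)=17/49: -0.3469 × log₂(0.3469) = 0.5299
H(X,Y) = 1.6877 bits


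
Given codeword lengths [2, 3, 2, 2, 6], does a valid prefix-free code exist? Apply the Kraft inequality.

Kraft inequality: Σ 2^(-l_i) ≤ 1 for prefix-free code
Calculating: 2^(-2) + 2^(-3) + 2^(-2) + 2^(-2) + 2^(-6)
= 0.25 + 0.125 + 0.25 + 0.25 + 0.015625
= 0.8906
Since 0.8906 ≤ 1, prefix-free code exists


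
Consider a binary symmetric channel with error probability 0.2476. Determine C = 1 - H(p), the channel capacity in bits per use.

For BSC with error probability p:
C = 1 - H(p) where H(p) is binary entropy
H(0.2476) = -0.2476 × log₂(0.2476) - 0.7524 × log₂(0.7524)
H(p) = 0.8075
C = 1 - 0.8075 = 0.1925 bits/use


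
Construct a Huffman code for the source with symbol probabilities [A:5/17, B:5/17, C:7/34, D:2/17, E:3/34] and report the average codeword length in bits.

Huffman tree construction:
Combine smallest probabilities repeatedly
Resulting codes:
  A: 10 (length 2)
  B: 11 (length 2)
  C: 00 (length 2)
  D: 011 (length 3)
  E: 010 (length 3)
Average length = Σ p(s) × length(s) = 2.2059 bits


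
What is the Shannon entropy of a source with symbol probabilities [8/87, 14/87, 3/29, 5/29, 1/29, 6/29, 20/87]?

H(X) = -Σ p(x) log₂ p(x)
  -8/87 × log₂(8/87) = 0.3166
  -14/87 × log₂(14/87) = 0.4241
  -3/29 × log₂(3/29) = 0.3386
  -5/29 × log₂(5/29) = 0.4373
  -1/29 × log₂(1/29) = 0.1675
  -6/29 × log₂(6/29) = 0.4703
  -20/87 × log₂(20/87) = 0.4876
H(X) = 2.6419 bits


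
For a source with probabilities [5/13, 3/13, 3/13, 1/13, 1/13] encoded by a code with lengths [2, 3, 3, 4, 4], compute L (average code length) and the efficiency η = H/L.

Average length L = Σ p_i × l_i = 2.7692 bits
Entropy H = 2.0759 bits
Efficiency η = H/L × 100% = 74.96%


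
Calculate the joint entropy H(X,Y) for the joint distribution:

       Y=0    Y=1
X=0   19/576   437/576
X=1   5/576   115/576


H(X,Y) = -Σ p(x,y) log₂ p(x,y)
  p(0,0)=19/576: -0.0330 × log₂(0.0330) = 0.1624
  p(0,1)=437/576: -0.7587 × log₂(0.7587) = 0.3023
  p(1,0)=5/576: -0.0087 × log₂(0.0087) = 0.0594
  p(1,1)=115/576: -0.1997 × log₂(0.1997) = 0.4641
H(X,Y) = 0.9882 bits


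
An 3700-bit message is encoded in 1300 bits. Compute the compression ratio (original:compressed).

Compression ratio = Original / Compressed
= 3700 / 1300 = 2.85:1


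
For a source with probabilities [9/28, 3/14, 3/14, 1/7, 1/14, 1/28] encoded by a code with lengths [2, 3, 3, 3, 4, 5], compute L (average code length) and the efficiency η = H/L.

Average length L = Σ p_i × l_i = 2.8214 bits
Entropy H = 2.3235 bits
Efficiency η = H/L × 100% = 82.35%


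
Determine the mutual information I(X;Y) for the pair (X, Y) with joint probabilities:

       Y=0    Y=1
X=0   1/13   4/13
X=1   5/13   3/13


H(X) = 0.9612, H(Y) = 0.9957, H(X,Y) = 1.8262
I(X;Y) = H(X) + H(Y) - H(X,Y) = 0.1307 bits


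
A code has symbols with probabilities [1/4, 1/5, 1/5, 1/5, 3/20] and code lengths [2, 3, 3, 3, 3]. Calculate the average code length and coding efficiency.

Average length L = Σ p_i × l_i = 2.7500 bits
Entropy H = 2.3037 bits
Efficiency η = H/L × 100% = 83.77%


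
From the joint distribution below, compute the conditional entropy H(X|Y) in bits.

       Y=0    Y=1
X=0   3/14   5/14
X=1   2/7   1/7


H(X|Y) = Σ_y p(y) H(X|Y=y)
  p(Y=0) = 1/2, H(X|Y=0) = 0.9852
  p(Y=1) = 1/2, H(X|Y=1) = 0.8631
H(X|Y) = 0.5000×0.9852 + 0.5000×0.8631 = 0.9242 bits


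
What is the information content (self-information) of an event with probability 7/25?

Information content I(x) = -log₂(p(x))
I = -log₂(7/25) = -log₂(0.2800)
I = 1.8365 bits


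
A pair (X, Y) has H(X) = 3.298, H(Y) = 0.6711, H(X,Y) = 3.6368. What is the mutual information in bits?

I(X;Y) = H(X) + H(Y) - H(X,Y)
I(X;Y) = 3.298 + 0.6711 - 3.6368 = 0.3323 bits


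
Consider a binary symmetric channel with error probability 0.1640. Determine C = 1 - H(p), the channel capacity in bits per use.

For BSC with error probability p:
C = 1 - H(p) where H(p) is binary entropy
H(0.1640) = -0.1640 × log₂(0.1640) - 0.8360 × log₂(0.8360)
H(p) = 0.6438
C = 1 - 0.6438 = 0.3562 bits/use


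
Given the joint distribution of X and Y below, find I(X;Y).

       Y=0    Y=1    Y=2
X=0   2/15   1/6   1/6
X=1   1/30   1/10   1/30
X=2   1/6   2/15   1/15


H(X) = 1.4747, H(Y) = 1.5656, H(X,Y) = 2.9874
I(X;Y) = H(X) + H(Y) - H(X,Y) = 0.0528 bits


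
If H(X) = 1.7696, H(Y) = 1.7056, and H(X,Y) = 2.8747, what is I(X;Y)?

I(X;Y) = H(X) + H(Y) - H(X,Y)
I(X;Y) = 1.7696 + 1.7056 - 2.8747 = 0.6005 bits


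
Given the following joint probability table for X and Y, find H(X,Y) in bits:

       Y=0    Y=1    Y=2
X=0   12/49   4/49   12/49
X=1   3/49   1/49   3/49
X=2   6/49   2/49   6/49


H(X,Y) = -Σ p(x,y) log₂ p(x,y)
  p(0,0)=12/49: -0.2449 × log₂(0.2449) = 0.4971
  p(0,1)=4/49: -0.0816 × log₂(0.0816) = 0.2951
  p(0,2)=12/49: -0.2449 × log₂(0.2449) = 0.4971
  p(1,0)=3/49: -0.0612 × log₂(0.0612) = 0.2467
  p(1,1)=1/49: -0.0204 × log₂(0.0204) = 0.1146
  p(1,2)=3/49: -0.0612 × log₂(0.0612) = 0.2467
  p(2,0)=6/49: -0.1224 × log₂(0.1224) = 0.3710
  p(2,1)=2/49: -0.0408 × log₂(0.0408) = 0.1884
  p(2,2)=6/49: -0.1224 × log₂(0.1224) = 0.3710
H(X,Y) = 2.8276 bits


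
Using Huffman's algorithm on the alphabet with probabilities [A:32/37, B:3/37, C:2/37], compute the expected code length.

Huffman tree construction:
Combine smallest probabilities repeatedly
Resulting codes:
  A: 1 (length 1)
  B: 01 (length 2)
  C: 00 (length 2)
Average length = Σ p(s) × length(s) = 1.1351 bits


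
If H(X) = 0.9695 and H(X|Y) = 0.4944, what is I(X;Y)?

I(X;Y) = H(X) - H(X|Y)
I(X;Y) = 0.9695 - 0.4944 = 0.4751 bits


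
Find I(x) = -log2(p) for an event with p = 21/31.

Information content I(x) = -log₂(p(x))
I = -log₂(21/31) = -log₂(0.6774)
I = 0.5619 bits


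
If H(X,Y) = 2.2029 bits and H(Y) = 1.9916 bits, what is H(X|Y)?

Chain rule: H(X,Y) = H(X|Y) + H(Y)
H(X|Y) = H(X,Y) - H(Y) = 2.2029 - 1.9916 = 0.2113 bits


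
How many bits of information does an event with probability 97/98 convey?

Information content I(x) = -log₂(p(x))
I = -log₂(97/98) = -log₂(0.9898)
I = 0.0148 bits


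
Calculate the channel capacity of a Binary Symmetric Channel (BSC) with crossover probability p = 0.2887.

For BSC with error probability p:
C = 1 - H(p) where H(p) is binary entropy
H(0.2887) = -0.2887 × log₂(0.2887) - 0.7113 × log₂(0.7113)
H(p) = 0.8670
C = 1 - 0.8670 = 0.1330 bits/use


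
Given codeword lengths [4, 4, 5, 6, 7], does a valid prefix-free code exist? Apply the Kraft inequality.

Kraft inequality: Σ 2^(-l_i) ≤ 1 for prefix-free code
Calculating: 2^(-4) + 2^(-4) + 2^(-5) + 2^(-6) + 2^(-7)
= 0.0625 + 0.0625 + 0.03125 + 0.015625 + 0.0078125
= 0.1797
Since 0.1797 ≤ 1, prefix-free code exists


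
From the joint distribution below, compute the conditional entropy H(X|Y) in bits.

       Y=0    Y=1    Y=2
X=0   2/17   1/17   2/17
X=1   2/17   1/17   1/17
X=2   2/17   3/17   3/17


H(X|Y) = Σ_y p(y) H(X|Y=y)
  p(Y=0) = 6/17, H(X|Y=0) = 1.5850
  p(Y=1) = 5/17, H(X|Y=1) = 1.3710
  p(Y=2) = 6/17, H(X|Y=2) = 1.4591
H(X|Y) = 0.3529×1.5850 + 0.2941×1.3710 + 0.3529×1.4591 = 1.4776 bits


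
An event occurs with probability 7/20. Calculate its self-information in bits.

Information content I(x) = -log₂(p(x))
I = -log₂(7/20) = -log₂(0.3500)
I = 1.5146 bits


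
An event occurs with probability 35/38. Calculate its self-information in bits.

Information content I(x) = -log₂(p(x))
I = -log₂(35/38) = -log₂(0.9211)
I = 0.1186 bits


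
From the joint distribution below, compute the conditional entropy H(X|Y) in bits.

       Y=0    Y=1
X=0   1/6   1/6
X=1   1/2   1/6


H(X|Y) = Σ_y p(y) H(X|Y=y)
  p(Y=0) = 2/3, H(X|Y=0) = 0.8113
  p(Y=1) = 1/3, H(X|Y=1) = 1.0000
H(X|Y) = 0.6667×0.8113 + 0.3333×1.0000 = 0.8742 bits


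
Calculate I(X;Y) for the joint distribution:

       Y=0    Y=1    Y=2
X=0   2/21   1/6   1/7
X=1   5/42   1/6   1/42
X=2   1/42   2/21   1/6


H(X) = 1.5682, H(Y) = 1.5452, H(X,Y) = 2.9620
I(X;Y) = H(X) + H(Y) - H(X,Y) = 0.1514 bits


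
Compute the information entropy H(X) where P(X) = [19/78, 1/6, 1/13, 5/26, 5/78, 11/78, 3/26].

H(X) = -Σ p(x) log₂ p(x)
  -19/78 × log₂(19/78) = 0.4963
  -1/6 × log₂(1/6) = 0.4308
  -1/13 × log₂(1/13) = 0.2846
  -5/26 × log₂(5/26) = 0.4574
  -5/78 × log₂(5/78) = 0.2541
  -11/78 × log₂(11/78) = 0.3985
  -3/26 × log₂(3/26) = 0.3595
H(X) = 2.6813 bits


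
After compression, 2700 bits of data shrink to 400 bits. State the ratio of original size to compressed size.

Compression ratio = Original / Compressed
= 2700 / 400 = 6.75:1


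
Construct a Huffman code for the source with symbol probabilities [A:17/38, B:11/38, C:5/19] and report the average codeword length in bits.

Huffman tree construction:
Combine smallest probabilities repeatedly
Resulting codes:
  A: 0 (length 1)
  B: 11 (length 2)
  C: 10 (length 2)
Average length = Σ p(s) × length(s) = 1.5526 bits


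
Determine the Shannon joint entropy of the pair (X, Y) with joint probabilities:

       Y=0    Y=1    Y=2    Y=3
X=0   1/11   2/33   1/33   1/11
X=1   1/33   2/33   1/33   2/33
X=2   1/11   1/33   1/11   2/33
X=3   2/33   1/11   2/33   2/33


H(X,Y) = -Σ p(x,y) log₂ p(x,y)
  p(0,0)=1/11: -0.0909 × log₂(0.0909) = 0.3145
  p(0,1)=2/33: -0.0606 × log₂(0.0606) = 0.2451
  p(0,2)=1/33: -0.0303 × log₂(0.0303) = 0.1529
  p(0,3)=1/11: -0.0909 × log₂(0.0909) = 0.3145
  p(1,0)=1/33: -0.0303 × log₂(0.0303) = 0.1529
  p(1,1)=2/33: -0.0606 × log₂(0.0606) = 0.2451
  p(1,2)=1/33: -0.0303 × log₂(0.0303) = 0.1529
  p(1,3)=2/33: -0.0606 × log₂(0.0606) = 0.2451
  p(2,0)=1/11: -0.0909 × log₂(0.0909) = 0.3145
  p(2,1)=1/33: -0.0303 × log₂(0.0303) = 0.1529
  p(2,2)=1/11: -0.0909 × log₂(0.0909) = 0.3145
  p(2,3)=2/33: -0.0606 × log₂(0.0606) = 0.2451
  p(3,0)=2/33: -0.0606 × log₂(0.0606) = 0.2451
  p(3,1)=1/11: -0.0909 × log₂(0.0909) = 0.3145
  p(3,2)=2/33: -0.0606 × log₂(0.0606) = 0.2451
  p(3,3)=2/33: -0.0606 × log₂(0.0606) = 0.2451
H(X,Y) = 3.8997 bits


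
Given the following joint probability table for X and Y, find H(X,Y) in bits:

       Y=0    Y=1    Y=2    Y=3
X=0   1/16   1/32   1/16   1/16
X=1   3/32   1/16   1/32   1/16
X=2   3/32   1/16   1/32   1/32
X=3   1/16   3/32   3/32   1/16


H(X,Y) = -Σ p(x,y) log₂ p(x,y)
  p(0,0)=1/16: -0.0625 × log₂(0.0625) = 0.2500
  p(0,1)=1/32: -0.0312 × log₂(0.0312) = 0.1562
  p(0,2)=1/16: -0.0625 × log₂(0.0625) = 0.2500
  p(0,3)=1/16: -0.0625 × log₂(0.0625) = 0.2500
  p(1,0)=3/32: -0.0938 × log₂(0.0938) = 0.3202
  p(1,1)=1/16: -0.0625 × log₂(0.0625) = 0.2500
  p(1,2)=1/32: -0.0312 × log₂(0.0312) = 0.1562
  p(1,3)=1/16: -0.0625 × log₂(0.0625) = 0.2500
  p(2,0)=3/32: -0.0938 × log₂(0.0938) = 0.3202
  p(2,1)=1/16: -0.0625 × log₂(0.0625) = 0.2500
  p(2,2)=1/32: -0.0312 × log₂(0.0312) = 0.1562
  p(2,3)=1/32: -0.0312 × log₂(0.0312) = 0.1562
  p(3,0)=1/16: -0.0625 × log₂(0.0625) = 0.2500
  p(3,1)=3/32: -0.0938 × log₂(0.0938) = 0.3202
  p(3,2)=3/32: -0.0938 × log₂(0.0938) = 0.3202
  p(3,3)=1/16: -0.0625 × log₂(0.0625) = 0.2500
H(X,Y) = 3.9056 bits


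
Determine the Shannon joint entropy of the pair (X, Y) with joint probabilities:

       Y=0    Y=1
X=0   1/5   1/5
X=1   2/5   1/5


H(X,Y) = -Σ p(x,y) log₂ p(x,y)
  p(0,0)=1/5: -0.2000 × log₂(0.2000) = 0.4644
  p(0,1)=1/5: -0.2000 × log₂(0.2000) = 0.4644
  p(1,0)=2/5: -0.4000 × log₂(0.4000) = 0.5288
  p(1,1)=1/5: -0.2000 × log₂(0.2000) = 0.4644
H(X,Y) = 1.9219 bits


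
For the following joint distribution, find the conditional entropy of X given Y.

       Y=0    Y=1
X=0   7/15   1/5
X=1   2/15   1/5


H(X|Y) = Σ_y p(y) H(X|Y=y)
  p(Y=0) = 3/5, H(X|Y=0) = 0.7642
  p(Y=1) = 2/5, H(X|Y=1) = 1.0000
H(X|Y) = 0.6000×0.7642 + 0.4000×1.0000 = 0.8585 bits


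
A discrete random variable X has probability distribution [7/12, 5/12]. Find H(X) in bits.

H(X) = -Σ p(x) log₂ p(x)
  -7/12 × log₂(7/12) = 0.4536
  -5/12 × log₂(5/12) = 0.5263
H(X) = 0.9799 bits


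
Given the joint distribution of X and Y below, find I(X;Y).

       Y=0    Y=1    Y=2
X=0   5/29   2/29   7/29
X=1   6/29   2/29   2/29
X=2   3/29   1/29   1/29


H(X) = 1.4741, H(Y) = 1.4741, H(X,Y) = 2.8743
I(X;Y) = H(X) + H(Y) - H(X,Y) = 0.0739 bits


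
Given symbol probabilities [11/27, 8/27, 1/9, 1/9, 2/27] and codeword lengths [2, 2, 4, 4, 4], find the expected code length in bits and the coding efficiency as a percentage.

Average length L = Σ p_i × l_i = 2.5926 bits
Entropy H = 2.0303 bits
Efficiency η = H/L × 100% = 78.31%


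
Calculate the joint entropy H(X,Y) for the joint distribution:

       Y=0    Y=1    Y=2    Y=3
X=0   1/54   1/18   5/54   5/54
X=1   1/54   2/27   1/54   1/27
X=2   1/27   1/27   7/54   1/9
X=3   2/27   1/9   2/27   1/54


H(X,Y) = -Σ p(x,y) log₂ p(x,y)
  p(0,0)=1/54: -0.0185 × log₂(0.0185) = 0.1066
  p(0,1)=1/18: -0.0556 × log₂(0.0556) = 0.2317
  p(0,2)=5/54: -0.0926 × log₂(0.0926) = 0.3179
  p(0,3)=5/54: -0.0926 × log₂(0.0926) = 0.3179
  p(1,0)=1/54: -0.0185 × log₂(0.0185) = 0.1066
  p(1,1)=2/27: -0.0741 × log₂(0.0741) = 0.2781
  p(1,2)=1/54: -0.0185 × log₂(0.0185) = 0.1066
  p(1,3)=1/27: -0.0370 × log₂(0.0370) = 0.1761
  p(2,0)=1/27: -0.0370 × log₂(0.0370) = 0.1761
  p(2,1)=1/27: -0.0370 × log₂(0.0370) = 0.1761
  p(2,2)=7/54: -0.1296 × log₂(0.1296) = 0.3821
  p(2,3)=1/9: -0.1111 × log₂(0.1111) = 0.3522
  p(3,0)=2/27: -0.0741 × log₂(0.0741) = 0.2781
  p(3,1)=1/9: -0.1111 × log₂(0.1111) = 0.3522
  p(3,2)=2/27: -0.0741 × log₂(0.0741) = 0.2781
  p(3,3)=1/54: -0.0185 × log₂(0.0185) = 0.1066
H(X,Y) = 3.7429 bits


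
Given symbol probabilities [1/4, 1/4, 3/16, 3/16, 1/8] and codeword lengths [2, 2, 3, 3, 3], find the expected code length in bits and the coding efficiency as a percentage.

Average length L = Σ p_i × l_i = 2.5000 bits
Entropy H = 2.2806 bits
Efficiency η = H/L × 100% = 91.23%


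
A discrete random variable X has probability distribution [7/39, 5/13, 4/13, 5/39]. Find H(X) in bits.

H(X) = -Σ p(x) log₂ p(x)
  -7/39 × log₂(7/39) = 0.4448
  -5/13 × log₂(5/13) = 0.5302
  -4/13 × log₂(4/13) = 0.5232
  -5/39 × log₂(5/39) = 0.3799
H(X) = 1.8781 bits


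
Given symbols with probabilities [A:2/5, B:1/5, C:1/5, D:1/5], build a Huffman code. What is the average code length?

Huffman tree construction:
Combine smallest probabilities repeatedly
Resulting codes:
  A: 11 (length 2)
  B: 00 (length 2)
  C: 01 (length 2)
  D: 10 (length 2)
Average length = Σ p(s) × length(s) = 2.0000 bits


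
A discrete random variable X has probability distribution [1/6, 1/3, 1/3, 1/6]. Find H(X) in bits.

H(X) = -Σ p(x) log₂ p(x)
  -1/6 × log₂(1/6) = 0.4308
  -1/3 × log₂(1/3) = 0.5283
  -1/3 × log₂(1/3) = 0.5283
  -1/6 × log₂(1/6) = 0.4308
H(X) = 1.9183 bits


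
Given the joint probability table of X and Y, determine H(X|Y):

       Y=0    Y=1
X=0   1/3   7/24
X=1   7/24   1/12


H(X|Y) = Σ_y p(y) H(X|Y=y)
  p(Y=0) = 5/8, H(X|Y=0) = 0.9968
  p(Y=1) = 3/8, H(X|Y=1) = 0.7642
H(X|Y) = 0.6250×0.9968 + 0.3750×0.7642 = 0.9096 bits


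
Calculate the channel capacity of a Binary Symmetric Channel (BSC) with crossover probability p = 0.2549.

For BSC with error probability p:
C = 1 - H(p) where H(p) is binary entropy
H(0.2549) = -0.2549 × log₂(0.2549) - 0.7451 × log₂(0.7451)
H(p) = 0.8190
C = 1 - 0.8190 = 0.1810 bits/use


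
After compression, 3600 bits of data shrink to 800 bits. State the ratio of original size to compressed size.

Compression ratio = Original / Compressed
= 3600 / 800 = 4.50:1


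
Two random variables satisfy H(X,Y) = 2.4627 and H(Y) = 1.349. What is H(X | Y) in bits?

Chain rule: H(X,Y) = H(X|Y) + H(Y)
H(X|Y) = H(X,Y) - H(Y) = 2.4627 - 1.349 = 1.1137 bits


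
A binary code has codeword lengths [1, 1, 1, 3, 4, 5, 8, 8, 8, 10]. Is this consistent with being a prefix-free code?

Kraft inequality: Σ 2^(-l_i) ≤ 1 for prefix-free code
Calculating: 2^(-1) + 2^(-1) + 2^(-1) + 2^(-3) + 2^(-4) + 2^(-5) + 2^(-8) + 2^(-8) + 2^(-8) + 2^(-10)
= 0.5 + 0.5 + 0.5 + 0.125 + 0.0625 + 0.03125 + 0.00390625 + 0.00390625 + 0.00390625 + 0.0009765625
= 1.7314
Since 1.7314 > 1, prefix-free code does not exist


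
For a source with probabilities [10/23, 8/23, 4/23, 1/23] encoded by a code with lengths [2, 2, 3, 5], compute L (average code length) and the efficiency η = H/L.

Average length L = Σ p_i × l_i = 2.3043 bits
Entropy H = 1.6879 bits
Efficiency η = H/L × 100% = 73.25%


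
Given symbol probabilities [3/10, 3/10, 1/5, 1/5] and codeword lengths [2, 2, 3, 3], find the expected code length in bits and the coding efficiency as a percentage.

Average length L = Σ p_i × l_i = 2.4000 bits
Entropy H = 1.9710 bits
Efficiency η = H/L × 100% = 82.12%


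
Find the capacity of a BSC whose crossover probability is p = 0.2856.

For BSC with error probability p:
C = 1 - H(p) where H(p) is binary entropy
H(0.2856) = -0.2856 × log₂(0.2856) - 0.7144 × log₂(0.7144)
H(p) = 0.8630
C = 1 - 0.8630 = 0.1370 bits/use


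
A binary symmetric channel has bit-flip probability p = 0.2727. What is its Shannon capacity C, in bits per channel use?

For BSC with error probability p:
C = 1 - H(p) where H(p) is binary entropy
H(0.2727) = -0.2727 × log₂(0.2727) - 0.7273 × log₂(0.7273)
H(p) = 0.8453
C = 1 - 0.8453 = 0.1547 bits/use


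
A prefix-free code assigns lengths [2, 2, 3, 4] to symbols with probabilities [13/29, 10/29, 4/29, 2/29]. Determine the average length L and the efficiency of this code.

Average length L = Σ p_i × l_i = 2.2759 bits
Entropy H = 1.7088 bits
Efficiency η = H/L × 100% = 75.09%


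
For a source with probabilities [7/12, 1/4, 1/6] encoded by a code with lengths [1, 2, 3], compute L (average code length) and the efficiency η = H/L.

Average length L = Σ p_i × l_i = 1.5833 bits
Entropy H = 1.3844 bits
Efficiency η = H/L × 100% = 87.44%


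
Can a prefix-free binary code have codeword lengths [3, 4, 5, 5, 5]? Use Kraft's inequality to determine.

Kraft inequality: Σ 2^(-l_i) ≤ 1 for prefix-free code
Calculating: 2^(-3) + 2^(-4) + 2^(-5) + 2^(-5) + 2^(-5)
= 0.125 + 0.0625 + 0.03125 + 0.03125 + 0.03125
= 0.2812
Since 0.2812 ≤ 1, prefix-free code exists


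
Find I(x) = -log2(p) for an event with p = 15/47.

Information content I(x) = -log₂(p(x))
I = -log₂(15/47) = -log₂(0.3191)
I = 1.6477 bits


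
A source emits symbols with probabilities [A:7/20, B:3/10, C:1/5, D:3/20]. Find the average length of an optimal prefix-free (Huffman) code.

Huffman tree construction:
Combine smallest probabilities repeatedly
Resulting codes:
  A: 11 (length 2)
  B: 10 (length 2)
  C: 01 (length 2)
  D: 00 (length 2)
Average length = Σ p(s) × length(s) = 2.0000 bits


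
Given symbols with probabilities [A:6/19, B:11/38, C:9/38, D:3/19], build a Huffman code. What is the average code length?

Huffman tree construction:
Combine smallest probabilities repeatedly
Resulting codes:
  A: 11 (length 2)
  B: 10 (length 2)
  C: 01 (length 2)
  D: 00 (length 2)
Average length = Σ p(s) × length(s) = 2.0000 bits


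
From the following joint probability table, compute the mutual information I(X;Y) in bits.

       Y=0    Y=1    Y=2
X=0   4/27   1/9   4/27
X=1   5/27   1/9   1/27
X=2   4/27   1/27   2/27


H(X) = 1.5610, H(Y) = 1.5175, H(X,Y) = 3.0097
I(X;Y) = H(X) + H(Y) - H(X,Y) = 0.0688 bits


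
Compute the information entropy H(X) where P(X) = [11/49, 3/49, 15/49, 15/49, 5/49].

H(X) = -Σ p(x) log₂ p(x)
  -11/49 × log₂(11/49) = 0.4838
  -3/49 × log₂(3/49) = 0.2467
  -15/49 × log₂(15/49) = 0.5228
  -15/49 × log₂(15/49) = 0.5228
  -5/49 × log₂(5/49) = 0.3360
H(X) = 2.1122 bits


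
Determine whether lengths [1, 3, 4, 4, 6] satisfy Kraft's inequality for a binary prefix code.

Kraft inequality: Σ 2^(-l_i) ≤ 1 for prefix-free code
Calculating: 2^(-1) + 2^(-3) + 2^(-4) + 2^(-4) + 2^(-6)
= 0.5 + 0.125 + 0.0625 + 0.0625 + 0.015625
= 0.7656
Since 0.7656 ≤ 1, prefix-free code exists


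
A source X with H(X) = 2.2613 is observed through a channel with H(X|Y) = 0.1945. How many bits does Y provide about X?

I(X;Y) = H(X) - H(X|Y)
I(X;Y) = 2.2613 - 0.1945 = 2.0668 bits


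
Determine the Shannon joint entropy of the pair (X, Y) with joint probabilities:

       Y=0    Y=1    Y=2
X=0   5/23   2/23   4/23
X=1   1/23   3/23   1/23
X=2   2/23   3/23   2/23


H(X,Y) = -Σ p(x,y) log₂ p(x,y)
  p(0,0)=5/23: -0.2174 × log₂(0.2174) = 0.4786
  p(0,1)=2/23: -0.0870 × log₂(0.0870) = 0.3064
  p(0,2)=4/23: -0.1739 × log₂(0.1739) = 0.4389
  p(1,0)=1/23: -0.0435 × log₂(0.0435) = 0.1967
  p(1,1)=3/23: -0.1304 × log₂(0.1304) = 0.3833
  p(1,2)=1/23: -0.0435 × log₂(0.0435) = 0.1967
  p(2,0)=2/23: -0.0870 × log₂(0.0870) = 0.3064
  p(2,1)=3/23: -0.1304 × log₂(0.1304) = 0.3833
  p(2,2)=2/23: -0.0870 × log₂(0.0870) = 0.3064
H(X,Y) = 2.9966 bits


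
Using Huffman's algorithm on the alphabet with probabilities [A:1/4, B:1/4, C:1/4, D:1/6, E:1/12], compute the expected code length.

Huffman tree construction:
Combine smallest probabilities repeatedly
Resulting codes:
  A: 00 (length 2)
  B: 01 (length 2)
  C: 10 (length 2)
  D: 111 (length 3)
  E: 110 (length 3)
Average length = Σ p(s) × length(s) = 2.2500 bits


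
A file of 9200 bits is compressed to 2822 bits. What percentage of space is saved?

Space savings = (1 - Compressed/Original) × 100%
= (1 - 2822/9200) × 100%
= 69.33%


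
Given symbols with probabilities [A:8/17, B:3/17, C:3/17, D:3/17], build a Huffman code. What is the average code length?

Huffman tree construction:
Combine smallest probabilities repeatedly
Resulting codes:
  A: 0 (length 1)
  B: 110 (length 3)
  C: 111 (length 3)
  D: 10 (length 2)
Average length = Σ p(s) × length(s) = 1.8824 bits


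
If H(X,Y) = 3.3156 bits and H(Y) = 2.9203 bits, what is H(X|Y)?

Chain rule: H(X,Y) = H(X|Y) + H(Y)
H(X|Y) = H(X,Y) - H(Y) = 3.3156 - 2.9203 = 0.3953 bits


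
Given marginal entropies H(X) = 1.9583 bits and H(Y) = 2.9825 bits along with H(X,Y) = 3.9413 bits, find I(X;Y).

I(X;Y) = H(X) + H(Y) - H(X,Y)
I(X;Y) = 1.9583 + 2.9825 - 3.9413 = 0.9995 bits


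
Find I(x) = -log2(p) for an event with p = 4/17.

Information content I(x) = -log₂(p(x))
I = -log₂(4/17) = -log₂(0.2353)
I = 2.0875 bits


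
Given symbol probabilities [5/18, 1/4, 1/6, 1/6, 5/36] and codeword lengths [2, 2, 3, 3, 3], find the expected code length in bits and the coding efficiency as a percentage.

Average length L = Σ p_i × l_i = 2.4722 bits
Entropy H = 2.2705 bits
Efficiency η = H/L × 100% = 91.84%


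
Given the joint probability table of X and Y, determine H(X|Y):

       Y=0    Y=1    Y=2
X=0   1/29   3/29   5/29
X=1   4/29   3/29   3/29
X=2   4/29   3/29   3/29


H(X|Y) = Σ_y p(y) H(X|Y=y)
  p(Y=0) = 9/29, H(X|Y=0) = 1.3921
  p(Y=1) = 9/29, H(X|Y=1) = 1.5850
  p(Y=2) = 11/29, H(X|Y=2) = 1.5395
H(X|Y) = 0.3103×1.3921 + 0.3103×1.5850 + 0.3793×1.5395 = 1.5079 bits


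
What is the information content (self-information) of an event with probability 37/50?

Information content I(x) = -log₂(p(x))
I = -log₂(37/50) = -log₂(0.7400)
I = 0.4344 bits


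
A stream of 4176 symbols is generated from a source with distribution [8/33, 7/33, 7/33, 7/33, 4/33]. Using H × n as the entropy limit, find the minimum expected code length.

Entropy H = 2.2882 bits/symbol
Minimum bits = H × n = 2.2882 × 4176
= 9555.52 bits


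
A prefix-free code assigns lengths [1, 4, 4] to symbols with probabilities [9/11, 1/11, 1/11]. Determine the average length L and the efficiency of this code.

Average length L = Σ p_i × l_i = 1.5455 bits
Entropy H = 0.8659 bits
Efficiency η = H/L × 100% = 56.03%


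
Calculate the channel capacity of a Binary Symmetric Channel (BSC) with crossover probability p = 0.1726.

For BSC with error probability p:
C = 1 - H(p) where H(p) is binary entropy
H(0.1726) = -0.1726 × log₂(0.1726) - 0.8274 × log₂(0.8274)
H(p) = 0.6636
C = 1 - 0.6636 = 0.3364 bits/use


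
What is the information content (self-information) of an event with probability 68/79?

Information content I(x) = -log₂(p(x))
I = -log₂(68/79) = -log₂(0.8608)
I = 0.2163 bits


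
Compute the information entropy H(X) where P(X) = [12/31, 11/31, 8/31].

H(X) = -Σ p(x) log₂ p(x)
  -12/31 × log₂(12/31) = 0.5300
  -11/31 × log₂(11/31) = 0.5304
  -8/31 × log₂(8/31) = 0.5043
H(X) = 1.5647 bits


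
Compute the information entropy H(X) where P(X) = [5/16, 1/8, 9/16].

H(X) = -Σ p(x) log₂ p(x)
  -5/16 × log₂(5/16) = 0.5244
  -1/8 × log₂(1/8) = 0.3750
  -9/16 × log₂(9/16) = 0.4669
H(X) = 1.3663 bits


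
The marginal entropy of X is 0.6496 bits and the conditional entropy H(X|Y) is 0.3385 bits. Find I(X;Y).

I(X;Y) = H(X) - H(X|Y)
I(X;Y) = 0.6496 - 0.3385 = 0.3111 bits


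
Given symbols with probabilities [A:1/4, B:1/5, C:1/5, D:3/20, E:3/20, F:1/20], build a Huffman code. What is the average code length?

Huffman tree construction:
Combine smallest probabilities repeatedly
Resulting codes:
  A: 10 (length 2)
  B: 111 (length 3)
  C: 00 (length 2)
  D: 011 (length 3)
  E: 110 (length 3)
  F: 010 (length 3)
Average length = Σ p(s) × length(s) = 2.5500 bits


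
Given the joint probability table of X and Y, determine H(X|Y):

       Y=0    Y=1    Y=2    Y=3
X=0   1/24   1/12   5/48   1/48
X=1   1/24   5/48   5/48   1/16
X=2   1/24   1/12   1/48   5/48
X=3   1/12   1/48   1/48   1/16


H(X|Y) = Σ_y p(y) H(X|Y=y)
  p(Y=0) = 5/24, H(X|Y=0) = 1.9219
  p(Y=1) = 7/24, H(X|Y=1) = 1.8352
  p(Y=2) = 1/4, H(X|Y=2) = 1.6500
  p(Y=3) = 1/4, H(X|Y=3) = 1.8250
H(X|Y) = 0.2083×1.9219 + 0.2917×1.8352 + 0.2500×1.6500 + 0.2500×1.8250 = 1.8044 bits


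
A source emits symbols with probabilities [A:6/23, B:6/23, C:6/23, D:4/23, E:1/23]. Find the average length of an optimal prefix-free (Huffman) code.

Huffman tree construction:
Combine smallest probabilities repeatedly
Resulting codes:
  A: 01 (length 2)
  B: 10 (length 2)
  C: 11 (length 2)
  D: 001 (length 3)
  E: 000 (length 3)
Average length = Σ p(s) × length(s) = 2.2174 bits


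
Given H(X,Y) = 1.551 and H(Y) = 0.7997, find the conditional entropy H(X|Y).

Chain rule: H(X,Y) = H(X|Y) + H(Y)
H(X|Y) = H(X,Y) - H(Y) = 1.551 - 0.7997 = 0.7513 bits


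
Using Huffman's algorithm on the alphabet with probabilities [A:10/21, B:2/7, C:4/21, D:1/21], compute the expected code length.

Huffman tree construction:
Combine smallest probabilities repeatedly
Resulting codes:
  A: 0 (length 1)
  B: 11 (length 2)
  C: 101 (length 3)
  D: 100 (length 3)
Average length = Σ p(s) × length(s) = 1.7619 bits


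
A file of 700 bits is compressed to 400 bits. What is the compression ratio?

Compression ratio = Original / Compressed
= 700 / 400 = 1.75:1


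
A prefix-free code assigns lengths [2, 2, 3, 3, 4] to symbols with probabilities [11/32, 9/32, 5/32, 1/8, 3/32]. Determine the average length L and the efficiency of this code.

Average length L = Σ p_i × l_i = 2.4688 bits
Entropy H = 2.1579 bits
Efficiency η = H/L × 100% = 87.41%


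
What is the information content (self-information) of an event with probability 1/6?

Information content I(x) = -log₂(p(x))
I = -log₂(1/6) = -log₂(0.1667)
I = 2.5850 bits


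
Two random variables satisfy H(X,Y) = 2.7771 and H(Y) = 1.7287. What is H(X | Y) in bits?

Chain rule: H(X,Y) = H(X|Y) + H(Y)
H(X|Y) = H(X,Y) - H(Y) = 2.7771 - 1.7287 = 1.0484 bits


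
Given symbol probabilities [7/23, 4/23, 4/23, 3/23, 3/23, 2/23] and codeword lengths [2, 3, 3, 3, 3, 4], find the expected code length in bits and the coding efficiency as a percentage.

Average length L = Σ p_i × l_i = 2.7826 bits
Entropy H = 2.4731 bits
Efficiency η = H/L × 100% = 88.88%


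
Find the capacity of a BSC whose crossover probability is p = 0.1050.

For BSC with error probability p:
C = 1 - H(p) where H(p) is binary entropy
H(0.1050) = -0.1050 × log₂(0.1050) - 0.8950 × log₂(0.8950)
H(p) = 0.4846
C = 1 - 0.4846 = 0.5154 bits/use


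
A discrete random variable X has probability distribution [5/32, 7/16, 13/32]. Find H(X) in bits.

H(X) = -Σ p(x) log₂ p(x)
  -5/32 × log₂(5/32) = 0.4184
  -7/16 × log₂(7/16) = 0.5218
  -13/32 × log₂(13/32) = 0.5279
H(X) = 1.4682 bits


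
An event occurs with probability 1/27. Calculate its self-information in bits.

Information content I(x) = -log₂(p(x))
I = -log₂(1/27) = -log₂(0.0370)
I = 4.7549 bits


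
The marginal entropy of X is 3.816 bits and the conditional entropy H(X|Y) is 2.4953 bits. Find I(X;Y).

I(X;Y) = H(X) - H(X|Y)
I(X;Y) = 3.816 - 2.4953 = 1.3207 bits


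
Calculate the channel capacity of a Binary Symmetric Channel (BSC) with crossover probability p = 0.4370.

For BSC with error probability p:
C = 1 - H(p) where H(p) is binary entropy
H(0.4370) = -0.4370 × log₂(0.4370) - 0.5630 × log₂(0.5630)
H(p) = 0.9885
C = 1 - 0.9885 = 0.0115 bits/use


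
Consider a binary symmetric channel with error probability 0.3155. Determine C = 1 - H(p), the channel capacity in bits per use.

For BSC with error probability p:
C = 1 - H(p) where H(p) is binary entropy
H(0.3155) = -0.3155 × log₂(0.3155) - 0.6845 × log₂(0.6845)
H(p) = 0.8994
C = 1 - 0.8994 = 0.1006 bits/use
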